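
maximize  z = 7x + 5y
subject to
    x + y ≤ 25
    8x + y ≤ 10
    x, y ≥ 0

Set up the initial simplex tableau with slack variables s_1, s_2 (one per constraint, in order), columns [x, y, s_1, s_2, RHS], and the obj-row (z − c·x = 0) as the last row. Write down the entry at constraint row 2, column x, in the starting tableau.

Constraint 2 has coefficient 8 on x.

8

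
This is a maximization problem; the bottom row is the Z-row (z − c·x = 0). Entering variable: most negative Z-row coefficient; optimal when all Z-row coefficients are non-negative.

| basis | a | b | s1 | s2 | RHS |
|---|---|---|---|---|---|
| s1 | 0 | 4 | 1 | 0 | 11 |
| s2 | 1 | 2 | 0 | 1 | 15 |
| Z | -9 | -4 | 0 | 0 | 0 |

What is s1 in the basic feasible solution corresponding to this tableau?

s1 is basic (row 1); its value is the RHS of that row, 11.

11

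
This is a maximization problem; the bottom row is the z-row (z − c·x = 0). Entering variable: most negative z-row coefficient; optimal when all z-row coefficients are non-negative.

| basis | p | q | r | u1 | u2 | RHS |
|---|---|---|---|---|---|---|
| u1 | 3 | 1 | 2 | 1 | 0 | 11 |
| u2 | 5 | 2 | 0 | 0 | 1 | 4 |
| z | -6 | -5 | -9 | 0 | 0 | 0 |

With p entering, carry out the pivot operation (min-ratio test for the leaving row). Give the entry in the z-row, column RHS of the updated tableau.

24/5

Ratio test on column p — row 1: 11/3 = 11/3; row 2: 4/5 = 4/5. Minimum is 4/5 at row 2 (u2 leaves); pivot element 5.
Divide row 2 by 5; eliminate column p from the other rows.
z-row update in column RHS: 0 − (-6)·(4/5) = 24/5.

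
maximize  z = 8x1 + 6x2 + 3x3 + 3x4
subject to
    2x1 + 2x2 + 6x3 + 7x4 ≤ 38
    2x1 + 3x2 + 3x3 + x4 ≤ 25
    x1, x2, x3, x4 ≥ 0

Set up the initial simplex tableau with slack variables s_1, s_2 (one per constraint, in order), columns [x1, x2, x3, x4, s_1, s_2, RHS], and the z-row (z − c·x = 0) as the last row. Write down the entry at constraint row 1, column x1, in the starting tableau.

2

Constraint 1 has coefficient 2 on x1.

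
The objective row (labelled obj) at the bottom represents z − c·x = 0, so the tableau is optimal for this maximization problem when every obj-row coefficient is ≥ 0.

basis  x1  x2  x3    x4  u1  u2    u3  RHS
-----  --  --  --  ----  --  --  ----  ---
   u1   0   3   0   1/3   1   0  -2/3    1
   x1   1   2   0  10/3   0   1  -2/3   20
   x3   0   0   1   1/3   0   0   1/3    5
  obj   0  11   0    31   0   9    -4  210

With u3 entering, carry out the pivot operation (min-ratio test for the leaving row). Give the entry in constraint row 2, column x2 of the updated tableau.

2

Ratio test on column u3 — row 1: entry -2/3 ≤ 0; row 2: entry -2/3 ≤ 0; row 3: 5/(1/3) = 15. Minimum is 15 at row 3 (x3 leaves); pivot element 1/3.
Divide row 3 by 1/3; eliminate column u3 from the other rows.
Row 2 update in column x2: 2 − (-2/3)·0 = 2.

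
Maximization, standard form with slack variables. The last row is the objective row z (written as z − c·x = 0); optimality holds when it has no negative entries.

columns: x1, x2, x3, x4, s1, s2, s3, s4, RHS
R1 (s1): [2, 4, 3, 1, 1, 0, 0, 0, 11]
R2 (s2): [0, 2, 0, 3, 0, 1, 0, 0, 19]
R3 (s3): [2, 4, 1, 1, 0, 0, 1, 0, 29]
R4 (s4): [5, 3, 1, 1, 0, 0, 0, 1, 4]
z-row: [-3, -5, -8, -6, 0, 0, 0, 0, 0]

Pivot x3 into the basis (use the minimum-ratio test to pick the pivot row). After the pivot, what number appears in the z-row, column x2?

17/3

Ratio test on column x3 — row 1: 11/3 = 11/3; row 2: entry 0 ≤ 0; row 3: 29/1 = 29; row 4: 4/1 = 4. Minimum is 11/3 at row 1 (s1 leaves); pivot element 3.
Divide row 1 by 3; eliminate column x3 from the other rows.
z-row update in column x2: -5 − (-8)·(4/3) = 17/3.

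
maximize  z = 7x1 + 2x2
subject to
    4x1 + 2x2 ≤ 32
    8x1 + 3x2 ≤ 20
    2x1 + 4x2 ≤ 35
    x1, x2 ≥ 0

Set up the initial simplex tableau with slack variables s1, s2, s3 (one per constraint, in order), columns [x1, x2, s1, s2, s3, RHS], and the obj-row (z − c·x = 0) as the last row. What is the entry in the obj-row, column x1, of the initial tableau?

The obj-row carries the negated objective coefficients: the x1 entry is -7.

-7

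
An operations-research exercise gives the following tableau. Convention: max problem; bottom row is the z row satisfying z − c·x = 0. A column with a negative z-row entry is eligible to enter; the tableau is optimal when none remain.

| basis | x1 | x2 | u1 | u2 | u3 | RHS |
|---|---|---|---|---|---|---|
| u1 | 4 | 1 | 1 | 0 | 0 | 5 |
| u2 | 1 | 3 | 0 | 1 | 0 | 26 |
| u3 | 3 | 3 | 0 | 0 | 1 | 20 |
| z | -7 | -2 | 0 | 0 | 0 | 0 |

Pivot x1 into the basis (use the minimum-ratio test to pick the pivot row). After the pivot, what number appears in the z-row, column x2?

Ratio test on column x1 — row 1: 5/4 = 5/4; row 2: 26/1 = 26; row 3: 20/3 = 20/3. Minimum is 5/4 at row 1 (u1 leaves); pivot element 4.
Divide row 1 by 4; eliminate column x1 from the other rows.
z-row update in column x2: -2 − (-7)·(1/4) = -1/4.

-1/4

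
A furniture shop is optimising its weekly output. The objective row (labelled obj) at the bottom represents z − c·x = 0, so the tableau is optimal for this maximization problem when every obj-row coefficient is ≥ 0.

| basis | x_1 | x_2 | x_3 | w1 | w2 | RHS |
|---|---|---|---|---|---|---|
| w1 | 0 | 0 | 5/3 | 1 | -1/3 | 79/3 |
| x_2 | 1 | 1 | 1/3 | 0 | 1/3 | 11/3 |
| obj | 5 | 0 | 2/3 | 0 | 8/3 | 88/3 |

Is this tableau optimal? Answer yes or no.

yes

Every obj-row coefficient is ≥ 0, so the tableau is optimal.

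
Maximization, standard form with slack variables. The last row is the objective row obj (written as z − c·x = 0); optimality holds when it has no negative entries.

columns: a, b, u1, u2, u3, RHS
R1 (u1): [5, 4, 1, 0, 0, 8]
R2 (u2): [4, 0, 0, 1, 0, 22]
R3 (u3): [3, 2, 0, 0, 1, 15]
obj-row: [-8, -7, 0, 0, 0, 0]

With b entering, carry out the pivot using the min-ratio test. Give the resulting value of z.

14

Ratio test on column b — row 1: 8/4 = 2; row 2: entry 0 ≤ 0; row 3: 15/2 = 15/2. Minimum is 2 at row 1 (u1 leaves); pivot element 4.
Pivot on row 1; the obj-row RHS becomes 0 − (-7)·2 = 14.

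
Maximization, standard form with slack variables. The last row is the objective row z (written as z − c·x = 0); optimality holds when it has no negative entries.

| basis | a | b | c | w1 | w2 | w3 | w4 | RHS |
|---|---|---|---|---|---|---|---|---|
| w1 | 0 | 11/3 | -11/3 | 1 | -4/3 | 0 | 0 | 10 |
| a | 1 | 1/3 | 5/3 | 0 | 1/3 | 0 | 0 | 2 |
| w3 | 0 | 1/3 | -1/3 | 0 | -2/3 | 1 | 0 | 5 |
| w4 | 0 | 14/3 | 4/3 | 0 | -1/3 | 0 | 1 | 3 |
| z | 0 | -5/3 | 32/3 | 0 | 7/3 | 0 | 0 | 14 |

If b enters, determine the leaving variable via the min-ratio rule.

Column b entries and ratios — w1: 10/(11/3) = 30/11; a: 2/(1/3) = 6; w3: 5/(1/3) = 15; w4: 3/(14/3) = 9/14.
Smallest ratio is 9/14 in the row of w4, so w4 leaves.

w4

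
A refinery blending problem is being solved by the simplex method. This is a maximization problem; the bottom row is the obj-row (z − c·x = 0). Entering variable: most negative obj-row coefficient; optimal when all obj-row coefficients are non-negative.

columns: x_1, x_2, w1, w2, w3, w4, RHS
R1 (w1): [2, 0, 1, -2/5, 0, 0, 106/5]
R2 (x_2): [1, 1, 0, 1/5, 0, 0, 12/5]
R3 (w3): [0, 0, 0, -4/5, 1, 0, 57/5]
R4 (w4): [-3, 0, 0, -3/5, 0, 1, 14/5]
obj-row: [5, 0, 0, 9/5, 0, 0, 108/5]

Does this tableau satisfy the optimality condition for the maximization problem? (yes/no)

yes

Every obj-row coefficient is ≥ 0, so the tableau is optimal.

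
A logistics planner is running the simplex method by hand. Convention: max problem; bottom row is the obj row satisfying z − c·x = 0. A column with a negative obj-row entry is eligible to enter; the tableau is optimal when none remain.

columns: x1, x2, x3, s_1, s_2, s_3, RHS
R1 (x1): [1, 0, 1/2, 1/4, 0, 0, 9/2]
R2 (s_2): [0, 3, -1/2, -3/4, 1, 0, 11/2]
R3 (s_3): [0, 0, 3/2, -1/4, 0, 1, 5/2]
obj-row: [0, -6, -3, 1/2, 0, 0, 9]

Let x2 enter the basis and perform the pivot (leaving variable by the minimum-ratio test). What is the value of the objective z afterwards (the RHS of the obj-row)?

20

Ratio test on column x2 — row 1: entry 0 ≤ 0; row 2: (11/2)/3 = 11/6; row 3: entry 0 ≤ 0. Minimum is 11/6 at row 2 (s_2 leaves); pivot element 3.
Pivot on row 2; the obj-row RHS becomes 9 − (-6)·(11/6) = 20.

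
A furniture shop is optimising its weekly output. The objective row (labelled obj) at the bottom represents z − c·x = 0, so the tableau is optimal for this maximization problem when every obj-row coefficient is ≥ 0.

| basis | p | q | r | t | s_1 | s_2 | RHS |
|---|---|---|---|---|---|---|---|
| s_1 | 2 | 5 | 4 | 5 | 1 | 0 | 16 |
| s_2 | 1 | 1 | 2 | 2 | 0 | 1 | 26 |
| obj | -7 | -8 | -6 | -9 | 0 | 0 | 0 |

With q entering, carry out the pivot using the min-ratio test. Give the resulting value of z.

128/5

Ratio test on column q — row 1: 16/5 = 16/5; row 2: 26/1 = 26. Minimum is 16/5 at row 1 (s_1 leaves); pivot element 5.
Pivot on row 1; the obj-row RHS becomes 0 − (-8)·(16/5) = 128/5.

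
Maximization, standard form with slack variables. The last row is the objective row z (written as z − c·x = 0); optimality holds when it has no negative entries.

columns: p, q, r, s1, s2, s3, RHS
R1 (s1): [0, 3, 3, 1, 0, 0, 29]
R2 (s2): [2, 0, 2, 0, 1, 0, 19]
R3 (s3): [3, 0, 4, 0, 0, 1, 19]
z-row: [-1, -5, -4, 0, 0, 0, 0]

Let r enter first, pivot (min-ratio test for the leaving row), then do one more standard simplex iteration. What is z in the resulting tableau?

523/12

Ratio test on column r — row 1: 29/3 = 29/3; row 2: 19/2 = 19/2; row 3: 19/4 = 19/4. Minimum is 19/4 at row 3 (s3 leaves); pivot element 4.
Pivot on row 3; the z-row RHS becomes 0 − (-4)·(19/4) = 19.
Next entering variable (most negative z-row entry -5): q.
Ratio test on column q — row 1: (59/4)/3 = 59/12; row 2: entry 0 ≤ 0; row 3: entry 0 ≤ 0. Minimum is 59/12 at row 1 (s1 leaves); pivot element 3.
After the second pivot the z-row RHS is 19 − (-5)·(59/12) = 523/12.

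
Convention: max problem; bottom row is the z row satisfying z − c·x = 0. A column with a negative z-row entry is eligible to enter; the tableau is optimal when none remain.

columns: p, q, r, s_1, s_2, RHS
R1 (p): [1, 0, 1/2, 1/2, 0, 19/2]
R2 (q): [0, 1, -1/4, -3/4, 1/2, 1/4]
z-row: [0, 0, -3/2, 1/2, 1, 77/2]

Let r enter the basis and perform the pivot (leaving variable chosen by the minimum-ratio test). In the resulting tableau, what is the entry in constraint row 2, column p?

1/2

Ratio test on column r — row 1: (19/2)/(1/2) = 19; row 2: entry -1/4 ≤ 0. Minimum is 19 at row 1 (p leaves); pivot element 1/2.
Divide row 1 by 1/2; eliminate column r from the other rows.
Row 2 update in column p: 0 − (-1/4)·2 = 1/2.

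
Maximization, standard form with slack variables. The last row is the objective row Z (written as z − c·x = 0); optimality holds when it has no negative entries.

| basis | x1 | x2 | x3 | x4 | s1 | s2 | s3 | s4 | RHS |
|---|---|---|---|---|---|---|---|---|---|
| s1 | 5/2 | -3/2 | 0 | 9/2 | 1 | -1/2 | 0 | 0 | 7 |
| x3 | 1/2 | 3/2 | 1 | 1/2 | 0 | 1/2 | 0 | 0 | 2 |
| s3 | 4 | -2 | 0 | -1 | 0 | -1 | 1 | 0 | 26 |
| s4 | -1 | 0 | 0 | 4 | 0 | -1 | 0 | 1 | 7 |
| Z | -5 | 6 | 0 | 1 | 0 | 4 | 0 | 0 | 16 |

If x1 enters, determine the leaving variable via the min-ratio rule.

Column x1 entries and ratios — s1: 7/(5/2) = 14/5; x3: 2/(1/2) = 4; s3: 26/4 = 13/2; s4: -1 ≤ 0, skip.
Smallest ratio is 14/5 in the row of s1, so s1 leaves.

s1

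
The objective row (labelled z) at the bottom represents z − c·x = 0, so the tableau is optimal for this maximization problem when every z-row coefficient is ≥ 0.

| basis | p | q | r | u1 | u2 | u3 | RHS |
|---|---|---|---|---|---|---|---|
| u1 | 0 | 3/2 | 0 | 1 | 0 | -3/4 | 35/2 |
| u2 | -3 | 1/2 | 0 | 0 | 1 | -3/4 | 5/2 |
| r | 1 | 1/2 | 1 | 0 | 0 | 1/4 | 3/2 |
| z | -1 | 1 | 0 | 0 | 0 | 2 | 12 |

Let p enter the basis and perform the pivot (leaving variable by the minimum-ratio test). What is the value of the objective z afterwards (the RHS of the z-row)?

27/2

Ratio test on column p — row 1: entry 0 ≤ 0; row 2: entry -3 ≤ 0; row 3: (3/2)/1 = 3/2. Minimum is 3/2 at row 3 (r leaves); pivot element 1.
Pivot on row 3; the z-row RHS becomes 12 − (-1)·(3/2) = 27/2.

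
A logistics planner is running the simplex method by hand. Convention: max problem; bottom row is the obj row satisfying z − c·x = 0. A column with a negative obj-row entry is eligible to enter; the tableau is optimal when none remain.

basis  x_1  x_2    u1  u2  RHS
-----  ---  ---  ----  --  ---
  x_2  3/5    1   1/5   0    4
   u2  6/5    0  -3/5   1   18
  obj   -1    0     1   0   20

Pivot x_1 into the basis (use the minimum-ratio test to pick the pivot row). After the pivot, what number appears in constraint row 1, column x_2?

Ratio test on column x_1 — row 1: 4/(3/5) = 20/3; row 2: 18/(6/5) = 15. Minimum is 20/3 at row 1 (x_2 leaves); pivot element 3/5.
Divide row 1 by 3/5; eliminate column x_1 from the other rows.
In the new row 1, the x_2 entry is the old entry divided by the pivot: 1/(3/5) = 5/3.

5/3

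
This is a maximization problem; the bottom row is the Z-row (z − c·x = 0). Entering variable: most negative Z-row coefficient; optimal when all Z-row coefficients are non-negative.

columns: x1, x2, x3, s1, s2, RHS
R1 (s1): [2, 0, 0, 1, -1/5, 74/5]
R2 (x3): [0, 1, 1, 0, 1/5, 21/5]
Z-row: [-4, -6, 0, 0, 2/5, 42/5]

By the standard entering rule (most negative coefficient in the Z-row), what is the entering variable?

x2

Negative Z-row entries: x1: -4, x2: -6.
The most negative is -6 in column x2, so x2 enters.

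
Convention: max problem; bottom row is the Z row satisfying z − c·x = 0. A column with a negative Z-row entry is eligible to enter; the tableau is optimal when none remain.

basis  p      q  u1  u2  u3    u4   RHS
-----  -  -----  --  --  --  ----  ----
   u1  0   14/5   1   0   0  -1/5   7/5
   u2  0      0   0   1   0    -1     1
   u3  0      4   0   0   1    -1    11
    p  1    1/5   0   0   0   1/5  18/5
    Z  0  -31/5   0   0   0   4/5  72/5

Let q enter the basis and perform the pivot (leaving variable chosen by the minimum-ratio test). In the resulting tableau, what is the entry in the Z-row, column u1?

31/14

Ratio test on column q — row 1: (7/5)/(14/5) = 1/2; row 2: entry 0 ≤ 0; row 3: 11/4 = 11/4; row 4: (18/5)/(1/5) = 18. Minimum is 1/2 at row 1 (u1 leaves); pivot element 14/5.
Divide row 1 by 14/5; eliminate column q from the other rows.
Z-row update in column u1: 0 − (-31/5)·(5/14) = 31/14.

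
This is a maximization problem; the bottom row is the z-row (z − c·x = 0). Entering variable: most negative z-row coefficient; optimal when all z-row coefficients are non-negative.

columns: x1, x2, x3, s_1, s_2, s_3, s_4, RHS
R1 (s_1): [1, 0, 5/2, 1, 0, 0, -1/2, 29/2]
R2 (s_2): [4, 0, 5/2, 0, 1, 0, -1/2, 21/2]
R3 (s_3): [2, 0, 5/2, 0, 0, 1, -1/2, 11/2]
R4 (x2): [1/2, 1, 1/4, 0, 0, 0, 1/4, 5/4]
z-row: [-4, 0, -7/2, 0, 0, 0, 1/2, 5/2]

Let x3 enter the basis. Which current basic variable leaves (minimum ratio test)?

s_3

Column x3 entries and ratios — s_1: (29/2)/(5/2) = 29/5; s_2: (21/2)/(5/2) = 21/5; s_3: (11/2)/(5/2) = 11/5; x2: (5/4)/(1/4) = 5.
Smallest ratio is 11/5 in the row of s_3, so s_3 leaves.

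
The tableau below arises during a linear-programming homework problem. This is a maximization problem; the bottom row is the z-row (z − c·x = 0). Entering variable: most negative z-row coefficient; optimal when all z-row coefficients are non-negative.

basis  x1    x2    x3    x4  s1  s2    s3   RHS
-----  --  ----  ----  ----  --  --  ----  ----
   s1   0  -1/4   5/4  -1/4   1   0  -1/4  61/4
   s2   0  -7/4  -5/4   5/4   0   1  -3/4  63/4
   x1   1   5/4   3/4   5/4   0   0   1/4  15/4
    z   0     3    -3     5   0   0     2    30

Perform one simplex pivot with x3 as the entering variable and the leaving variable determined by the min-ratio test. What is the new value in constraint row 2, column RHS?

Ratio test on column x3 — row 1: (61/4)/(5/4) = 61/5; row 2: entry -5/4 ≤ 0; row 3: (15/4)/(3/4) = 5. Minimum is 5 at row 3 (x1 leaves); pivot element 3/4.
Divide row 3 by 3/4; eliminate column x3 from the other rows.
Row 2 update in column RHS: 63/4 − (-5/4)·5 = 22.

22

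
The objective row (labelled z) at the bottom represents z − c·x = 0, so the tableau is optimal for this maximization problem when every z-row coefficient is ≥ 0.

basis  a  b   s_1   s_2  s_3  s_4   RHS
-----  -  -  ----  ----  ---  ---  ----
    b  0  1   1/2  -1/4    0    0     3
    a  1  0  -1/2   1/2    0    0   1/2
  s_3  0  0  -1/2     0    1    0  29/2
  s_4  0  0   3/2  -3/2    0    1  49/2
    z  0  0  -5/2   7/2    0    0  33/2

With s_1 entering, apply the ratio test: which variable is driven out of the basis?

b

Column s_1 entries and ratios — b: 3/(1/2) = 6; a: -1/2 ≤ 0, skip; s_3: -1/2 ≤ 0, skip; s_4: (49/2)/(3/2) = 49/3.
Smallest ratio is 6 in the row of b, so b leaves.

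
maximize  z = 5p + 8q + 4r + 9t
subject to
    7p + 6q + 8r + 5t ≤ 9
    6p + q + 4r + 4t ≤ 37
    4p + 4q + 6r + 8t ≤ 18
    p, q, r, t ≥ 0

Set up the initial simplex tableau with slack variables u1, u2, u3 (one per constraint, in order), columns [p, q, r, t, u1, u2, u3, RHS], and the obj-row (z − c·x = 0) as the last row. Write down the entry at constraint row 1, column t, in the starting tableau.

5

Constraint 1 has coefficient 5 on t.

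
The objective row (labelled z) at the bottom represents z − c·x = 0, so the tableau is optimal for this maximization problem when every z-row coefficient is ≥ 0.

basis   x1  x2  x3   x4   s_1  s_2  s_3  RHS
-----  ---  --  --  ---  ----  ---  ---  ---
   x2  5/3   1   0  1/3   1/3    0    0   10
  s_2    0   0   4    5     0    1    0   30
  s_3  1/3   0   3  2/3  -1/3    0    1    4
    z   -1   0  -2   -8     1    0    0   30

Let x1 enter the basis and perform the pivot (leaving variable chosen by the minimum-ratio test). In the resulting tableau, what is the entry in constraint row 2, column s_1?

0

Ratio test on column x1 — row 1: 10/(5/3) = 6; row 2: entry 0 ≤ 0; row 3: 4/(1/3) = 12. Minimum is 6 at row 1 (x2 leaves); pivot element 5/3.
Divide row 1 by 5/3; eliminate column x1 from the other rows.
Row 2 update in column s_1: 0 − 0·(1/5) = 0.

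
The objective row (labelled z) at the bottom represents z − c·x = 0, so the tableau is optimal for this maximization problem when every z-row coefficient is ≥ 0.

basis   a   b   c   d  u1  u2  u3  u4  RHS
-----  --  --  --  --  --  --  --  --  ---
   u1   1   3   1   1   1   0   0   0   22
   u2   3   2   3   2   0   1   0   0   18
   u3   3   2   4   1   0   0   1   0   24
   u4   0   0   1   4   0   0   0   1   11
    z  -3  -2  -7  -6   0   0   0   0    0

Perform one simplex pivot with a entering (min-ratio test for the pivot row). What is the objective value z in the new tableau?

Ratio test on column a — row 1: 22/1 = 22; row 2: 18/3 = 6; row 3: 24/3 = 8; row 4: entry 0 ≤ 0. Minimum is 6 at row 2 (u2 leaves); pivot element 3.
Pivot on row 2; the z-row RHS becomes 0 − (-3)·6 = 18.

18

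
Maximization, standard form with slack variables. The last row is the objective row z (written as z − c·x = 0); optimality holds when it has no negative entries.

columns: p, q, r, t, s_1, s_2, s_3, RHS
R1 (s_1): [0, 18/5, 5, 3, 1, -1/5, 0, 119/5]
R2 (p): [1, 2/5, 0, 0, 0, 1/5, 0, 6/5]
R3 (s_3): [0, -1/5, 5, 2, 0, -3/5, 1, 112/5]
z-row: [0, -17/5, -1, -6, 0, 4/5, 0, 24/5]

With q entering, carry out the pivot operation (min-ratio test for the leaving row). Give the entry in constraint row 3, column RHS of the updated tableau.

Ratio test on column q — row 1: (119/5)/(18/5) = 119/18; row 2: (6/5)/(2/5) = 3; row 3: entry -1/5 ≤ 0. Minimum is 3 at row 2 (p leaves); pivot element 2/5.
Divide row 2 by 2/5; eliminate column q from the other rows.
Row 3 update in column RHS: 112/5 − (-1/5)·3 = 23.

23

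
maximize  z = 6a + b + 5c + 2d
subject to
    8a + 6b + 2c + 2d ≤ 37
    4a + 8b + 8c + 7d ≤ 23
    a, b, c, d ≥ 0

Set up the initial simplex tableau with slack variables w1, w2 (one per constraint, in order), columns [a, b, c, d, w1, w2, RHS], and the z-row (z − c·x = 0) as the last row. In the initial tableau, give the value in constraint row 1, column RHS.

The RHS of constraint 1 is b_1 = 37.

37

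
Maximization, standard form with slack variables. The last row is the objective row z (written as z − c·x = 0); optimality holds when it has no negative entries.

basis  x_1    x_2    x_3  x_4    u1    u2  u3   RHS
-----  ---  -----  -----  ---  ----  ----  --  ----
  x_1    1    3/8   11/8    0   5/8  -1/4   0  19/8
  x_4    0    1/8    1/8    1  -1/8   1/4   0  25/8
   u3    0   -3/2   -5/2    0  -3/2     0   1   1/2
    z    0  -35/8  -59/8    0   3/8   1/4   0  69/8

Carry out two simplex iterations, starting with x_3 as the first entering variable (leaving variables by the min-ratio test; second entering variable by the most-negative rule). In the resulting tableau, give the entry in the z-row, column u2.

Ratio test on column x_3 — row 1: (19/8)/(11/8) = 19/11; row 2: (25/8)/(1/8) = 25; row 3: entry -5/2 ≤ 0. Minimum is 19/11 at row 1 (x_1 leaves); pivot element 11/8.
Divide row 1 by 11/8; eliminate column x_3 from the other rows.
Second iteration: most negative z-row entry is -26/11 in column x_2, so x_2 enters.
Ratio test on column x_2 — row 1: (19/11)/(3/11) = 19/3; row 2: (32/11)/(1/11) = 32; row 3: entry -9/11 ≤ 0. Minimum is 19/3 at row 1 (x_3 leaves); pivot element 3/11.
Divide row 1 by 3/11; eliminate column x_2 from the other rows.
After both pivots, the entry at the z-row, column u2 is -8/3.

-8/3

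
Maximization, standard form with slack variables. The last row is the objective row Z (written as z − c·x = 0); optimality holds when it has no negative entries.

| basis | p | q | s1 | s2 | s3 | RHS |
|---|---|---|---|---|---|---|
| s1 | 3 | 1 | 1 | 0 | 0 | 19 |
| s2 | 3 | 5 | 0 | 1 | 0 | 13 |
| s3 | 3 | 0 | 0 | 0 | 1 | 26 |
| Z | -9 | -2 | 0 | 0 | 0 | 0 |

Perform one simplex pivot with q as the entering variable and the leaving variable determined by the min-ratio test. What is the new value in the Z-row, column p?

Ratio test on column q — row 1: 19/1 = 19; row 2: 13/5 = 13/5; row 3: entry 0 ≤ 0. Minimum is 13/5 at row 2 (s2 leaves); pivot element 5.
Divide row 2 by 5; eliminate column q from the other rows.
Z-row update in column p: -9 − (-2)·(3/5) = -39/5.

-39/5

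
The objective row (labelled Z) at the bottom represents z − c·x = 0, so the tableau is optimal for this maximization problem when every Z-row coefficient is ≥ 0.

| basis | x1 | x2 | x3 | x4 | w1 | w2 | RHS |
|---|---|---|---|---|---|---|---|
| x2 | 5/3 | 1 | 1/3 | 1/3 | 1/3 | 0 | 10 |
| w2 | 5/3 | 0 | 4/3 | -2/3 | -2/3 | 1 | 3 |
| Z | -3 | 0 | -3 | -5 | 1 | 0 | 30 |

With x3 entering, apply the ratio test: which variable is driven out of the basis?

w2

Column x3 entries and ratios — x2: 10/(1/3) = 30; w2: 3/(4/3) = 9/4.
Smallest ratio is 9/4 in the row of w2, so w2 leaves.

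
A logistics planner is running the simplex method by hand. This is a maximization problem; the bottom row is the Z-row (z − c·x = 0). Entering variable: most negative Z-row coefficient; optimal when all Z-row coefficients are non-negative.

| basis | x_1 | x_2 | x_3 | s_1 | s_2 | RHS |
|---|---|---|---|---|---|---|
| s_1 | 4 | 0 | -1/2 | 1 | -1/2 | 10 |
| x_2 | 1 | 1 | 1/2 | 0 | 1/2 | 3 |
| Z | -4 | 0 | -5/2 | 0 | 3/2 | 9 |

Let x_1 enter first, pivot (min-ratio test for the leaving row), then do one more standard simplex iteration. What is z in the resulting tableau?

107/5

Ratio test on column x_1 — row 1: 10/4 = 5/2; row 2: 3/1 = 3. Minimum is 5/2 at row 1 (s_1 leaves); pivot element 4.
Pivot on row 1; the Z-row RHS becomes 9 − (-4)·(5/2) = 19.
Next entering variable (most negative Z-row entry -3): x_3.
Ratio test on column x_3 — row 1: entry -1/8 ≤ 0; row 2: (1/2)/(5/8) = 4/5. Minimum is 4/5 at row 2 (x_2 leaves); pivot element 5/8.
After the second pivot the Z-row RHS is 19 − (-3)·(4/5) = 107/5.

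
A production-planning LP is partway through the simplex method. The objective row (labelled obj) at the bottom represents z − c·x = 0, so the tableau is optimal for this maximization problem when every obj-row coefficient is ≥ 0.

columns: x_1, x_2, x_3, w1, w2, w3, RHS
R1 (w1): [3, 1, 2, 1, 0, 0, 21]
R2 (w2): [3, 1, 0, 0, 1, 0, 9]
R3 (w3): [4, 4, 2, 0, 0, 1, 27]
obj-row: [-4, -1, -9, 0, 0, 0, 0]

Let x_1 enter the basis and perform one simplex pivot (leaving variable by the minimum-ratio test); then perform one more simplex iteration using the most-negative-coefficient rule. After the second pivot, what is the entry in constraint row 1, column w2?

-1/2

Ratio test on column x_1 — row 1: 21/3 = 7; row 2: 9/3 = 3; row 3: 27/4 = 27/4. Minimum is 3 at row 2 (w2 leaves); pivot element 3.
Divide row 2 by 3; eliminate column x_1 from the other rows.
Second iteration: most negative obj-row entry is -9 in column x_3, so x_3 enters.
Ratio test on column x_3 — row 1: 12/2 = 6; row 2: entry 0 ≤ 0; row 3: 15/2 = 15/2. Minimum is 6 at row 1 (w1 leaves); pivot element 2.
Divide row 1 by 2; eliminate column x_3 from the other rows.
After both pivots, the entry at constraint row 1, column w2 is -1/2.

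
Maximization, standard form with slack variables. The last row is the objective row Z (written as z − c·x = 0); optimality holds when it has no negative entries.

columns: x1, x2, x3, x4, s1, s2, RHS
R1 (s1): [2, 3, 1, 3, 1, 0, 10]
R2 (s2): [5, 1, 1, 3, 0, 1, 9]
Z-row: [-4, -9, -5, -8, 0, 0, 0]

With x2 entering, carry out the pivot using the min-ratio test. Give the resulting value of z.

Ratio test on column x2 — row 1: 10/3 = 10/3; row 2: 9/1 = 9. Minimum is 10/3 at row 1 (s1 leaves); pivot element 3.
Pivot on row 1; the Z-row RHS becomes 0 − (-9)·(10/3) = 30.

30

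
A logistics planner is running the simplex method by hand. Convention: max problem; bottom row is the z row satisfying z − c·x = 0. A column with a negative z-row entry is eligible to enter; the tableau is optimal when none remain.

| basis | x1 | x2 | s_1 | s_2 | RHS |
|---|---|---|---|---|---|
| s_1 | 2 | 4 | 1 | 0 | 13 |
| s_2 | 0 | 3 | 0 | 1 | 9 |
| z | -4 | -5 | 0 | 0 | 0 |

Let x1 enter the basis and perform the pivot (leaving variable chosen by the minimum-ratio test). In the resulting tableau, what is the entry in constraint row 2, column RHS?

9

Ratio test on column x1 — row 1: 13/2 = 13/2; row 2: entry 0 ≤ 0. Minimum is 13/2 at row 1 (s_1 leaves); pivot element 2.
Divide row 1 by 2; eliminate column x1 from the other rows.
Row 2 update in column RHS: 9 − 0·(13/2) = 9.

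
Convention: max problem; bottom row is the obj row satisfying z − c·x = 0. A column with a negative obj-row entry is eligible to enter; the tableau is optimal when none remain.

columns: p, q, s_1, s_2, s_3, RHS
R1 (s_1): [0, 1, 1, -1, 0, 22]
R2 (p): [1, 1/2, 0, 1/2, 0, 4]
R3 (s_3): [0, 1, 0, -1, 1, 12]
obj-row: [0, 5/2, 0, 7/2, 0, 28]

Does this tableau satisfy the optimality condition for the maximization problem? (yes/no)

yes

Every obj-row coefficient is ≥ 0, so the tableau is optimal.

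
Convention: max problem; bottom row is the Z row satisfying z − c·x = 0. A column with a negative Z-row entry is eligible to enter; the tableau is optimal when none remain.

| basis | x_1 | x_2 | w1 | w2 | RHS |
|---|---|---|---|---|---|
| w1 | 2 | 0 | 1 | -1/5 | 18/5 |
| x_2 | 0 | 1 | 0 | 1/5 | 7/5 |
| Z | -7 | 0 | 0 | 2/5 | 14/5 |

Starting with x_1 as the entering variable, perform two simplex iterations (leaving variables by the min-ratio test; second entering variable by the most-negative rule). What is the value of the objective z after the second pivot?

35/2

Ratio test on column x_1 — row 1: (18/5)/2 = 9/5; row 2: entry 0 ≤ 0. Minimum is 9/5 at row 1 (w1 leaves); pivot element 2.
Pivot on row 1; the Z-row RHS becomes 14/5 − (-7)·(9/5) = 77/5.
Next entering variable (most negative Z-row entry -3/10): w2.
Ratio test on column w2 — row 1: entry -1/10 ≤ 0; row 2: (7/5)/(1/5) = 7. Minimum is 7 at row 2 (x_2 leaves); pivot element 1/5.
After the second pivot the Z-row RHS is 77/5 − (-3/10)·7 = 35/2.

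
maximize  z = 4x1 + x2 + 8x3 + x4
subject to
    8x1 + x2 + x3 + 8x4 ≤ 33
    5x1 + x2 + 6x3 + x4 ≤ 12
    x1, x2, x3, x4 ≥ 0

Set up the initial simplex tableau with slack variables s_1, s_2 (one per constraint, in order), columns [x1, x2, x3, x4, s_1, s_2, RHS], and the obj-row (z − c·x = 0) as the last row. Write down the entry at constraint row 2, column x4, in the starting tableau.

1

Constraint 2 has coefficient 1 on x4.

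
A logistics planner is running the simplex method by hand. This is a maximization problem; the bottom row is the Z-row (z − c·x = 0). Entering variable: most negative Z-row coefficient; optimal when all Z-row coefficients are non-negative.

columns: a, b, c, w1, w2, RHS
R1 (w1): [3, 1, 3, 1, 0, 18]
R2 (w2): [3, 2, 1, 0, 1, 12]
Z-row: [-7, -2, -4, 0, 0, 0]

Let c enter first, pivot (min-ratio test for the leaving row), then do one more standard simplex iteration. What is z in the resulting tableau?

33

Ratio test on column c — row 1: 18/3 = 6; row 2: 12/1 = 12. Minimum is 6 at row 1 (w1 leaves); pivot element 3.
Pivot on row 1; the Z-row RHS becomes 0 − (-4)·6 = 24.
Next entering variable (most negative Z-row entry -3): a.
Ratio test on column a — row 1: 6/1 = 6; row 2: 6/2 = 3. Minimum is 3 at row 2 (w2 leaves); pivot element 2.
After the second pivot the Z-row RHS is 24 − (-3)·3 = 33.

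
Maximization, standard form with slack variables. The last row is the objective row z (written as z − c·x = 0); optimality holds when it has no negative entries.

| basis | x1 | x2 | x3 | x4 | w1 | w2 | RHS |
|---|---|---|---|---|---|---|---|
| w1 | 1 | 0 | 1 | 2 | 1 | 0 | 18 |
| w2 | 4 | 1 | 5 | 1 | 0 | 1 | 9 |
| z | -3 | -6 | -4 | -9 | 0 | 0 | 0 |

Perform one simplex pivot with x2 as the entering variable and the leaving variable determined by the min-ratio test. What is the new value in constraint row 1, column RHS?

18

Ratio test on column x2 — row 1: entry 0 ≤ 0; row 2: 9/1 = 9. Minimum is 9 at row 2 (w2 leaves); pivot element 1.
Divide row 2 by 1; eliminate column x2 from the other rows.
Row 1 update in column RHS: 18 − 0·9 = 18.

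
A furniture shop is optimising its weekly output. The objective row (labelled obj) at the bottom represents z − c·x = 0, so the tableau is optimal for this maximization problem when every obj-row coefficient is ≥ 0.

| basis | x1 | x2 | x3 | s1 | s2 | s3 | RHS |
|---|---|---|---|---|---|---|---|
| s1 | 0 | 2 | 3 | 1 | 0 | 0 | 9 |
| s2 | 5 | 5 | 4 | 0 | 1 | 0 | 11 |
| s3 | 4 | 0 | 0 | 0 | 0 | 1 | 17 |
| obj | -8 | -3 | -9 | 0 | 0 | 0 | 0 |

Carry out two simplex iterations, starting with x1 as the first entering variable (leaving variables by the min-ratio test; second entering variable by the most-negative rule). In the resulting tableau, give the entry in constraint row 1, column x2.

Ratio test on column x1 — row 1: entry 0 ≤ 0; row 2: 11/5 = 11/5; row 3: 17/4 = 17/4. Minimum is 11/5 at row 2 (s2 leaves); pivot element 5.
Divide row 2 by 5; eliminate column x1 from the other rows.
Second iteration: most negative obj-row entry is -13/5 in column x3, so x3 enters.
Ratio test on column x3 — row 1: 9/3 = 3; row 2: (11/5)/(4/5) = 11/4; row 3: entry -16/5 ≤ 0. Minimum is 11/4 at row 2 (x1 leaves); pivot element 4/5.
Divide row 2 by 4/5; eliminate column x3 from the other rows.
After both pivots, the entry at constraint row 1, column x2 is -7/4.

-7/4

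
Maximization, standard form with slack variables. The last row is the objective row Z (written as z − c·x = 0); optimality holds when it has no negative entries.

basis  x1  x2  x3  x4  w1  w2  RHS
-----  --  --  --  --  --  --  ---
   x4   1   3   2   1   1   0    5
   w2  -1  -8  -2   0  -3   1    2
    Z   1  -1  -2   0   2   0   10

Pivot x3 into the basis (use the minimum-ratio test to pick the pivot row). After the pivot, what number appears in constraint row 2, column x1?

0

Ratio test on column x3 — row 1: 5/2 = 5/2; row 2: entry -2 ≤ 0. Minimum is 5/2 at row 1 (x4 leaves); pivot element 2.
Divide row 1 by 2; eliminate column x3 from the other rows.
Row 2 update in column x1: -1 − (-2)·(1/2) = 0.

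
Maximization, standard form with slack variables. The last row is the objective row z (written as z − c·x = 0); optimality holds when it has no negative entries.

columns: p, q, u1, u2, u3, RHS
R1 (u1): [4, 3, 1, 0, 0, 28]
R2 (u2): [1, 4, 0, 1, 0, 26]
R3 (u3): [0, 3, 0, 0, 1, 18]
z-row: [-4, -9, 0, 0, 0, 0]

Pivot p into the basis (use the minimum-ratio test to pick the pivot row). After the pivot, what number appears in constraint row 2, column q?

13/4

Ratio test on column p — row 1: 28/4 = 7; row 2: 26/1 = 26; row 3: entry 0 ≤ 0. Minimum is 7 at row 1 (u1 leaves); pivot element 4.
Divide row 1 by 4; eliminate column p from the other rows.
Row 2 update in column q: 4 − 1·(3/4) = 13/4.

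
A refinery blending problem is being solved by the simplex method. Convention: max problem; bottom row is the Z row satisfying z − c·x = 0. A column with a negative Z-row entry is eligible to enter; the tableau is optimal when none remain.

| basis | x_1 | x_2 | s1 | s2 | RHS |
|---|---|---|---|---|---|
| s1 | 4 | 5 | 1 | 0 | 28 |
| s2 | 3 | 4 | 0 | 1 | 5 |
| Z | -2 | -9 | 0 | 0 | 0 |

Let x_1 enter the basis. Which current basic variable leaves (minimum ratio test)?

Column x_1 entries and ratios — s1: 28/4 = 7; s2: 5/3 = 5/3.
Smallest ratio is 5/3 in the row of s2, so s2 leaves.

s2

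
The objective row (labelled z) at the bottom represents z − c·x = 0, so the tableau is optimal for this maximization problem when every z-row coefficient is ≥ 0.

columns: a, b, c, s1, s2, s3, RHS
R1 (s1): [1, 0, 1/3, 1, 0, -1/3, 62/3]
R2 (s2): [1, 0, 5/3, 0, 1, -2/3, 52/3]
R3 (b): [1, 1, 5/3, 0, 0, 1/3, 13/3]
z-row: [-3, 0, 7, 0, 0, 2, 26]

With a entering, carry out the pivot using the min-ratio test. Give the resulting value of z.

Ratio test on column a — row 1: (62/3)/1 = 62/3; row 2: (52/3)/1 = 52/3; row 3: (13/3)/1 = 13/3. Minimum is 13/3 at row 3 (b leaves); pivot element 1.
Pivot on row 3; the z-row RHS becomes 26 − (-3)·(13/3) = 39.

39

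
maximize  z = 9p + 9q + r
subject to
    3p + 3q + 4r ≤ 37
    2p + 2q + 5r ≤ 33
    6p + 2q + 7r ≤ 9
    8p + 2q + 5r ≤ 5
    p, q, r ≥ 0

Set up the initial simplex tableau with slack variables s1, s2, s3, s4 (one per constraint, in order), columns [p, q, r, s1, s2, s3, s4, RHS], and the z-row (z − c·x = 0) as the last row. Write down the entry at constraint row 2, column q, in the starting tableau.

2

Constraint 2 has coefficient 2 on q.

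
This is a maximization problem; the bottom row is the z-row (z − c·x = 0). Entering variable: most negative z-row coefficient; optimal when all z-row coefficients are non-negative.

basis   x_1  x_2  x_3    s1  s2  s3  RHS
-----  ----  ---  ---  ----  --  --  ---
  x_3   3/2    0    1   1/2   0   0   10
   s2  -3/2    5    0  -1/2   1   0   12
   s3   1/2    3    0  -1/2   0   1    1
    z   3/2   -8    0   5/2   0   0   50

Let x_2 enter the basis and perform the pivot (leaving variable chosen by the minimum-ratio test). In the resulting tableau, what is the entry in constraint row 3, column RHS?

1/3

Ratio test on column x_2 — row 1: entry 0 ≤ 0; row 2: 12/5 = 12/5; row 3: 1/3 = 1/3. Minimum is 1/3 at row 3 (s3 leaves); pivot element 3.
Divide row 3 by 3; eliminate column x_2 from the other rows.
In the new row 3, the RHS entry is the old entry divided by the pivot: 1/3 = 1/3.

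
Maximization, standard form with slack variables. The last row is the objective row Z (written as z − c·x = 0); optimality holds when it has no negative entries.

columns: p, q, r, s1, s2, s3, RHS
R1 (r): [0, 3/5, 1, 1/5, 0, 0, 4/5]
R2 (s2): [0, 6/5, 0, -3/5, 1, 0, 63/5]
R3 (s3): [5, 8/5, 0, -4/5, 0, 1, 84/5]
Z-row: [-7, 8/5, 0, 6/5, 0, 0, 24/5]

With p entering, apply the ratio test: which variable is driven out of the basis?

s3

Column p entries and ratios — r: 0 ≤ 0, skip; s2: 0 ≤ 0, skip; s3: (84/5)/5 = 84/25.
Smallest ratio is 84/25 in the row of s3, so s3 leaves.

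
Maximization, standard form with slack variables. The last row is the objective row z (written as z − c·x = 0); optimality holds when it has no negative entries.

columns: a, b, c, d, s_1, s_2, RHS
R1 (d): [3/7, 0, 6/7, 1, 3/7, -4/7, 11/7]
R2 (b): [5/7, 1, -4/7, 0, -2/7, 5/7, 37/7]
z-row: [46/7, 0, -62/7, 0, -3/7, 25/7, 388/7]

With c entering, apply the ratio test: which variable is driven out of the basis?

Column c entries and ratios — d: (11/7)/(6/7) = 11/6; b: -4/7 ≤ 0, skip.
Smallest ratio is 11/6 in the row of d, so d leaves.

d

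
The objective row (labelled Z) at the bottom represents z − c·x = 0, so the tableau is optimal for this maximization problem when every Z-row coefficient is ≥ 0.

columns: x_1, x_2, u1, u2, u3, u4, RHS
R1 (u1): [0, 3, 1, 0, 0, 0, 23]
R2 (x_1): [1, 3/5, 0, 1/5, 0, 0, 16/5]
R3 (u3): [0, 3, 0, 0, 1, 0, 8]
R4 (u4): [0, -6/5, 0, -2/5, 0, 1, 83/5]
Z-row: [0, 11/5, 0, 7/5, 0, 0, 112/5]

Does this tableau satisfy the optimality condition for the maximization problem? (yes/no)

yes

Every Z-row coefficient is ≥ 0, so the tableau is optimal.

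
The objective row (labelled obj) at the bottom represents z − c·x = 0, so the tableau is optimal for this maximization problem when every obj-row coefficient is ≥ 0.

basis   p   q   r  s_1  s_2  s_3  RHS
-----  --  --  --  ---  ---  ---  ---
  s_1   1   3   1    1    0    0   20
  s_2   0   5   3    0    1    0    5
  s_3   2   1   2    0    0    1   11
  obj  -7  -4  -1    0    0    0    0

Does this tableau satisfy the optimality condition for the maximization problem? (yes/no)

no

The obj-row has a negative entry -7 in column p, so it is not optimal.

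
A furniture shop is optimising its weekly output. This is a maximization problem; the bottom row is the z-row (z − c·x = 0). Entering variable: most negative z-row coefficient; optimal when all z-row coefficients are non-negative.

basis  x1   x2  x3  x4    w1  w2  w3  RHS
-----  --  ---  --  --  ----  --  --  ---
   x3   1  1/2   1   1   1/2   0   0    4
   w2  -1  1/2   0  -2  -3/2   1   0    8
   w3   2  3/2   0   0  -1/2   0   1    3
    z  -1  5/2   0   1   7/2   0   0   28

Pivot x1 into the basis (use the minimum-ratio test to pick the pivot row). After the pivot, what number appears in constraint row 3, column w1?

-1/4

Ratio test on column x1 — row 1: 4/1 = 4; row 2: entry -1 ≤ 0; row 3: 3/2 = 3/2. Minimum is 3/2 at row 3 (w3 leaves); pivot element 2.
Divide row 3 by 2; eliminate column x1 from the other rows.
In the new row 3, the w1 entry is the old entry divided by the pivot: (-1/2)/2 = -1/4.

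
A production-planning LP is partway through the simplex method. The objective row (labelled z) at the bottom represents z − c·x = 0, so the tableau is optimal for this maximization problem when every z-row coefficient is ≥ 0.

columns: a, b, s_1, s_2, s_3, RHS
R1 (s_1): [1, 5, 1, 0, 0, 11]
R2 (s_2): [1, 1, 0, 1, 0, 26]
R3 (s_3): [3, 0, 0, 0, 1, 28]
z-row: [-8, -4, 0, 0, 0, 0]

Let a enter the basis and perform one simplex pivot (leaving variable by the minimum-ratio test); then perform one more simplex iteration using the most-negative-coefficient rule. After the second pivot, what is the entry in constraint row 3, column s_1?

Ratio test on column a — row 1: 11/1 = 11; row 2: 26/1 = 26; row 3: 28/3 = 28/3. Minimum is 28/3 at row 3 (s_3 leaves); pivot element 3.
Divide row 3 by 3; eliminate column a from the other rows.
Second iteration: most negative z-row entry is -4 in column b, so b enters.
Ratio test on column b — row 1: (5/3)/5 = 1/3; row 2: (50/3)/1 = 50/3; row 3: entry 0 ≤ 0. Minimum is 1/3 at row 1 (s_1 leaves); pivot element 5.
Divide row 1 by 5; eliminate column b from the other rows.
After both pivots, the entry at constraint row 3, column s_1 is 0.

0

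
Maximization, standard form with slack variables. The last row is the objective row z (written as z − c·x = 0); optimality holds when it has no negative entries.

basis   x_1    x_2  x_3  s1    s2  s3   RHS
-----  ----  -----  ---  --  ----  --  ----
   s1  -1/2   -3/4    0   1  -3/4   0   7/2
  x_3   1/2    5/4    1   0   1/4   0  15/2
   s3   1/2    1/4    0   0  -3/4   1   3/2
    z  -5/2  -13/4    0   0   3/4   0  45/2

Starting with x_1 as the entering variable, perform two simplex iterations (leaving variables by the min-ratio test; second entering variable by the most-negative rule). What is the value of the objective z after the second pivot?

48

Ratio test on column x_1 — row 1: entry -1/2 ≤ 0; row 2: (15/2)/(1/2) = 15; row 3: (3/2)/(1/2) = 3. Minimum is 3 at row 3 (s3 leaves); pivot element 1/2.
Pivot on row 3; the z-row RHS becomes 45/2 − (-5/2)·3 = 30.
Next entering variable (most negative z-row entry -3): s2.
Ratio test on column s2 — row 1: entry -3/2 ≤ 0; row 2: 6/1 = 6; row 3: entry -3/2 ≤ 0. Minimum is 6 at row 2 (x_3 leaves); pivot element 1.
After the second pivot the z-row RHS is 30 − (-3)·6 = 48.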